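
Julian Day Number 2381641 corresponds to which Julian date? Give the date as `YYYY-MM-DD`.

JDN 2381641 is 11 August 1808 in the Gregorian calendar.
In the Julian calendar that day is 1808-07-30.

1808-07-30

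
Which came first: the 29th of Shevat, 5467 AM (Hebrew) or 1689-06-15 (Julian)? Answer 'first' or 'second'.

The two dates have Julian Day Numbers 2344560 and 2338131 respectively.
Since 2338131 < 2344560, the second date comes first.

second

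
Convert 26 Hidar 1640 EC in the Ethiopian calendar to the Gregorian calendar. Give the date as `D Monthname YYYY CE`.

Both dates share Julian Day Number 2322951; in the Gregorian calendar that is 3 December 1647 CE.

3 December 1647 CE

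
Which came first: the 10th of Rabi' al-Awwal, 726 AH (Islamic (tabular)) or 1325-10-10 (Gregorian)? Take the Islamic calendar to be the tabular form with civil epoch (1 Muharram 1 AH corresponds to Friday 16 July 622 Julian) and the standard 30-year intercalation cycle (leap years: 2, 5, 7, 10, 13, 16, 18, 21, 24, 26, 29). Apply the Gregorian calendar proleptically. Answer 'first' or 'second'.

Converting both to JDN: 2205424 vs 2205289; the smaller is the second.

second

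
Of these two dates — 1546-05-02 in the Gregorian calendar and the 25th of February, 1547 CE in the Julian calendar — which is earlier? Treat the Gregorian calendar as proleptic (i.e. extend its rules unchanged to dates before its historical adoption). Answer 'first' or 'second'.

first

Converting both to JDN: 2285846 vs 2286155; the smaller is the first.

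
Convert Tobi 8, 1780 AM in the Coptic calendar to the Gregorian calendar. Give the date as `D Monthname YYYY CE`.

17 January 2064 CE

Both dates share Julian Day Number 2474937; in the Gregorian calendar that is 17 January 2064 CE.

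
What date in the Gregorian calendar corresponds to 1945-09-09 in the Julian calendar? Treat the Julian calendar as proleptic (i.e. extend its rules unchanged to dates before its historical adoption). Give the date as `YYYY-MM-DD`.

1945-09-22

For dates in this range the Gregorian date is 13 days ahead of the Julian.
9 September 1945 Julian + 13 days → 22 September 1945 Gregorian.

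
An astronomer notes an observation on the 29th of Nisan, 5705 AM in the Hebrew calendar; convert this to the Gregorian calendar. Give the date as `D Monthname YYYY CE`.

Julian Day Number of the source date = 2431558.
Converting JDN 2431558 to the Gregorian calendar gives 12 April 1945 CE.

12 April 1945 CE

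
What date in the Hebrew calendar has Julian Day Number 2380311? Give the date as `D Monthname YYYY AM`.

The Gregorian equivalent of JDN 2380311 is 20 December 1804.
In the Hebrew calendar that day is 18 Tevet 5565 AM.

18 Tevet 5565 AM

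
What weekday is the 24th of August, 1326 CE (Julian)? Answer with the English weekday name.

In the proleptic Gregorian calendar this is 1 September 1326 (JDN 2205615).
Since JDN mod 7 = 6 (0 = Monday), the day is Sunday.

Sunday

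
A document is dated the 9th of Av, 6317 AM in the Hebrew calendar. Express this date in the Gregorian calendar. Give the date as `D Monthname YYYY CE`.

6 August 2557 CE

Both dates share Julian Day Number 2655203; in the Gregorian calendar that is 6 August 2557 CE.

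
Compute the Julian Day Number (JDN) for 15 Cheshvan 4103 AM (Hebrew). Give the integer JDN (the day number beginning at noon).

1846278

Equivalently 2 November 342 (proleptic Gregorian).
JDN 2299161 is 15 October 1582 CE (Gregorian); the target day is −452883 days from there, so JDN = 1846278.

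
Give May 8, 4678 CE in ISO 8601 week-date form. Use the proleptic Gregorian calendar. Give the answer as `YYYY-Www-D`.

4678-W19-3

The weekday is Wednesday (ISO weekday 3).
That Wednesday belongs to ISO week 19 of ISO year 4678.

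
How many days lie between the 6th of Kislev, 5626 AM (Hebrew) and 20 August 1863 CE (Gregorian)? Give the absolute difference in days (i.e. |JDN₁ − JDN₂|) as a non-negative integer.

First date → JDN 2402565; second date → JDN 2401738.
The interval is |2402565 − 2401738| = 827 days.

827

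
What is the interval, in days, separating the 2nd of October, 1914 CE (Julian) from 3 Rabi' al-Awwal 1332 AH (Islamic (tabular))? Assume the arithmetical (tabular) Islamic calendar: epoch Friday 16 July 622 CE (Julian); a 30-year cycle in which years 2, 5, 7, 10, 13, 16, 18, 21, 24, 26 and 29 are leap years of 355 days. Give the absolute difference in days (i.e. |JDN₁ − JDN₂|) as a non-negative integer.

258

JDN of the first date = 2420421.
JDN of the second date = 2420163.
|2420163 − 2420421| = 258.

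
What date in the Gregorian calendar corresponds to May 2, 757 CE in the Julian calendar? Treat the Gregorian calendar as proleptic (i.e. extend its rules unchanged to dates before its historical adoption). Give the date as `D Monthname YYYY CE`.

6 May 757 CE

At this point the Julian calendar is 4 days behind the Gregorian.
2 May 757 Julian + 4 days → 6 May 757 Gregorian.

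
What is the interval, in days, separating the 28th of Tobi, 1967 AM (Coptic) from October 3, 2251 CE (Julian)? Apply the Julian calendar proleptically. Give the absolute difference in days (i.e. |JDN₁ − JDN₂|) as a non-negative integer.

JDN of the first date = 2543258.
JDN of the second date = 2543511.
|2543511 − 2543258| = 253.

253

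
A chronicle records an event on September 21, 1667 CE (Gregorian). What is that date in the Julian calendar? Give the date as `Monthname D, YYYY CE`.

September 11, 1667 CE

At this point the Julian calendar is 10 days behind the Gregorian.
21 September 1667 Gregorian − 10 days → 11 September 1667 Julian.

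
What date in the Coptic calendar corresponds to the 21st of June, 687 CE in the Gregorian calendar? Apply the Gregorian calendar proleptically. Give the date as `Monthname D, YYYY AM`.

Paoni 24, 403 AM

Julian Day Number of the source date = 1972153.
Converting JDN 1972153 to the Coptic calendar gives 24 Paoni 403 AM.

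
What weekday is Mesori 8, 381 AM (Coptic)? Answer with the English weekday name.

This is JDN 1964162 (4 August 665 Gregorian).
JDN 1964162 mod 7 = 4, and JDN 0 was a Monday, so this is a Friday.

Friday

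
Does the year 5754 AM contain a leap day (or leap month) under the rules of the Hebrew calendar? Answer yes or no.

Hebrew year 5754 is year 16 of its 19-year Metonic cycle; leap years are at positions 3, 6, 8, 11, 14, 17, 19, so it is a common year (12 months).

no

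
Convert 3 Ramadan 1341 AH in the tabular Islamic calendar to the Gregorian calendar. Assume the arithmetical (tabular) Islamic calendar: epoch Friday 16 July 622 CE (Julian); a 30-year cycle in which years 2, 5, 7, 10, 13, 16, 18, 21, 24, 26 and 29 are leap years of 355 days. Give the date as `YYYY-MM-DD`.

1923-04-19

Julian Day Number of the source date = 2423529.
Converting JDN 2423529 to the Gregorian calendar gives 19 April 1923 CE.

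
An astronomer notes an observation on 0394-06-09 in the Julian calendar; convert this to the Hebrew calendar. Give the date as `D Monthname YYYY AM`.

The source date corresponds to 10 June 394 in the proleptic Gregorian calendar (JDN 1865126).
That day falls on 24 Sivan 4154 AM in the Hebrew calendar.

24 Sivan 4154 AM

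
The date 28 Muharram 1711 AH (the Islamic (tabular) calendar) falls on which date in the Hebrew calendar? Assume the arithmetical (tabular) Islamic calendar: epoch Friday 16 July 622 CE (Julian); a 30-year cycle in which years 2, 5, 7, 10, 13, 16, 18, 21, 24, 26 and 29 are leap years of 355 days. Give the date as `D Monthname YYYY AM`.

28 Elul 6041 AM

Both dates share Julian Day Number 2554434; in the Hebrew calendar that is 28 Elul 6041 AM.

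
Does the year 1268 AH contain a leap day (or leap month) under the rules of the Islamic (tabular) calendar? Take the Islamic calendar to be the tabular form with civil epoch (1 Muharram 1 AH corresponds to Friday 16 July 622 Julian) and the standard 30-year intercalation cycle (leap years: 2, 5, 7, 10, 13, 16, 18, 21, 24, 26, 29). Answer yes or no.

Year 1268 AH is year 8 of its 30-year cycle; leap positions are 2, 5, 7, 10, 13, 16, 18, 21, 24, 26, 29, so it is a common year (354 days).

no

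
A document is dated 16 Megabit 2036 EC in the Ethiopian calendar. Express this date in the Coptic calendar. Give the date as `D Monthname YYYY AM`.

Both dates share Julian Day Number 2467700; in the Coptic calendar that is 16 Paremhat 1760 AM.

16 Paremhat 1760 AM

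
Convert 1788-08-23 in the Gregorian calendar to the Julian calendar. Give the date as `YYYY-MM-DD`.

For dates in this range the Gregorian date is 11 days ahead of the Julian.
23 August 1788 Gregorian − 11 days → 12 August 1788 Julian.

1788-08-12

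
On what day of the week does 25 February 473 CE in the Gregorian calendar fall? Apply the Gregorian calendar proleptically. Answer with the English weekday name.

Saturday

1893876 ≡ 5 (mod 7); counting from Monday = 0 gives Saturday.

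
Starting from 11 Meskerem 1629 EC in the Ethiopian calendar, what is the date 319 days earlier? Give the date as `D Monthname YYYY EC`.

Counting 319 days back from JDN 2318858 reaches JDN 2318539, which is 27 Tikimt 1628 EC.

27 Tikimt 1628 EC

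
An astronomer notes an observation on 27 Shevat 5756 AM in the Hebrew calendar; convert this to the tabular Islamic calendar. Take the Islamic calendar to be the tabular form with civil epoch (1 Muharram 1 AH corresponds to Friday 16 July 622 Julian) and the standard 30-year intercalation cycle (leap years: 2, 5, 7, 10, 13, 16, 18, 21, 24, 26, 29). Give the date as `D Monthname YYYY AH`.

Both dates share Julian Day Number 2450131; in the tabular Islamic calendar that is 27 Ramadan 1416 AH.

27 Ramadan 1416 AH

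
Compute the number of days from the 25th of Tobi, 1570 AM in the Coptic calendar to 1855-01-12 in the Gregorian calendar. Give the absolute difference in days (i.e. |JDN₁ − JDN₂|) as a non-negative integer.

345

First date → JDN 2398251; second date → JDN 2398596.
The interval is |2398251 − 2398596| = 345 days.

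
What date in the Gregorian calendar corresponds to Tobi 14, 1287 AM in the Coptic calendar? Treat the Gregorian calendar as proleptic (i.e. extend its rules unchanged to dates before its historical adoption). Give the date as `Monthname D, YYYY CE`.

Julian Day Number of the source date = 2294874.
Converting JDN 2294874 to the Gregorian calendar gives 19 January 1571 CE.

January 19, 1571 CE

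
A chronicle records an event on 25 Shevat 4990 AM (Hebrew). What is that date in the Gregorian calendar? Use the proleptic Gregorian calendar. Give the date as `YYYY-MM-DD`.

1230-02-16

Julian Day Number of the source date = 2170355.
Converting JDN 2170355 to the Gregorian calendar gives 16 February 1230 CE.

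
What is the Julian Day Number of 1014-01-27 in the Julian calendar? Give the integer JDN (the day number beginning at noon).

2091448

Equivalently 2 February 1014 (proleptic Gregorian).
JDN 2451545 is 1 January 2000 CE (Gregorian); the target day is −360097 days from there, so JDN = 2091448.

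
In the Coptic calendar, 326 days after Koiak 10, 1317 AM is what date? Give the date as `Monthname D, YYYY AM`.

The starting date is JDN 2305798; 2305798 + 326 = 2306124.
JDN 2306124 corresponds to Hathor 1, 1318 AM.

Hathor 1, 1318 AM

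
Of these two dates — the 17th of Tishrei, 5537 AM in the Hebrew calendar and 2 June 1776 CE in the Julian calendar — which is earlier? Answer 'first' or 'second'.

The two dates have Julian Day Numbers 2370004 and 2369895 respectively.
Since 2369895 < 2370004, the second date comes first.

second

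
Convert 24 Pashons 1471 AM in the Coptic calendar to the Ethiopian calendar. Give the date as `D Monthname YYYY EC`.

24 Ginbot 1747 EC

Julian Day Number of the source date = 2362210.
Converting JDN 2362210 to the Ethiopian calendar gives 24 Ginbot 1747 EC.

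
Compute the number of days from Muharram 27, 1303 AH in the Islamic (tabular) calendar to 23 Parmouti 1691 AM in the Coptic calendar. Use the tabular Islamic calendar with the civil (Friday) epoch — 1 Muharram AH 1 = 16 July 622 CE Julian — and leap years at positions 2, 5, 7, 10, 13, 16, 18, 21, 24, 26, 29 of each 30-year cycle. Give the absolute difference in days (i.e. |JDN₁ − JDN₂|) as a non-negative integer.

JDN of the first date = 2409851.
JDN of the second date = 2442534.
|2442534 − 2409851| = 32683.

32683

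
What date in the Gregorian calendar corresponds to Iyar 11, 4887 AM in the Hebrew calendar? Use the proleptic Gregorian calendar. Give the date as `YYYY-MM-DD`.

1127-05-01

Julian Day Number of the source date = 2132808.
Converting JDN 2132808 to the Gregorian calendar gives 1 May 1127 CE.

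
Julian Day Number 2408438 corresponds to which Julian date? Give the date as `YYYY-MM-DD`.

JDN 2408438 is 23 December 1881 in the Gregorian calendar.
In the Julian calendar that day is 1881-12-11.

1881-12-11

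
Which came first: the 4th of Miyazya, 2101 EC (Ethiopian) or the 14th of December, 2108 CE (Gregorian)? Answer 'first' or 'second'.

First date → JDN 2491459; second date → JDN 2491339.
JDN 2491339 < JDN 2491459, so the second date is earlier.

second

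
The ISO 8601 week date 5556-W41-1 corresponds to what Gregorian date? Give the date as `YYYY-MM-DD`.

ISO week 1 of 5556 is the week containing the first Thursday of 5556.
Week 41, day 1 (Monday) lands on 5556-10-08.

5556-10-08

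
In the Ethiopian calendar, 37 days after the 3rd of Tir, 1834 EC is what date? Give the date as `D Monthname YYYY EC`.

10 Yekatit 1834 EC

JDN of the 3rd of Tir, 1834 EC = 2393846.
2393846 + 37 = 2393883.
JDN 2393883 in the Ethiopian calendar is 10 Yekatit 1834 EC.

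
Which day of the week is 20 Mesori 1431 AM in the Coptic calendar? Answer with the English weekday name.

Saturday

Equivalently 24 August 1715 Gregorian, JDN 2347686.
2347686 ≡ 5 (mod 7); counting from Monday = 0 gives Saturday.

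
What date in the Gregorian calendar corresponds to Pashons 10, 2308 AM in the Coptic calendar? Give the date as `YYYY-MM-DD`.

Julian Day Number of the source date = 2667911.
Converting JDN 2667911 to the Gregorian calendar gives 22 May 2592 CE.

2592-05-22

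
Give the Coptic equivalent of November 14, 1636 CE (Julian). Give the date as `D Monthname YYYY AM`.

18 Hathor 1353 AM

The source date corresponds to 24 November 1636 in the Gregorian calendar (JDN 2318925).
That day falls on 18 Hathor 1353 AM in the Coptic calendar.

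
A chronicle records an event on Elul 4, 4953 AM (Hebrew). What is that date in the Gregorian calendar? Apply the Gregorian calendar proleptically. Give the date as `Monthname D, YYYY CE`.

August 11, 1193 CE

Both dates share Julian Day Number 2157017; in the Gregorian calendar that is 11 August 1193 CE.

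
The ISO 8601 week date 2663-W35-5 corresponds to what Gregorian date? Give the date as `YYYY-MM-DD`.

ISO week 1 of 2663 is the week containing the first Thursday of 2663.
Week 35, day 5 (Friday) lands on 2663-08-28.

2663-08-28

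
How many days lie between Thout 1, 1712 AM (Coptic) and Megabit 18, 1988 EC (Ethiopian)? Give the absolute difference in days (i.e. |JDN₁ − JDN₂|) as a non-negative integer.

JDN of the first date = 2449973.
JDN of the second date = 2450170.
|2450170 − 2449973| = 197.

197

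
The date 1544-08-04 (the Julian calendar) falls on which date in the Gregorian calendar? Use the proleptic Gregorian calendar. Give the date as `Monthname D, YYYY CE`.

The Julian–Gregorian offset here is 10 days (Julian trailing).
4 August 1544 Julian + 10 days → 14 August 1544 Gregorian.

August 14, 1544 CE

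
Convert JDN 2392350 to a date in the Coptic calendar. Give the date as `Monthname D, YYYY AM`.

JDN 2392350 is 6 December 1837 in the Gregorian calendar.
In the Coptic calendar that day is Hathor 28, 1554 AM.

Hathor 28, 1554 AM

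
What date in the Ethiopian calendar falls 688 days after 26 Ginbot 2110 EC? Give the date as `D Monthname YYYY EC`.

13 Miyazya 2112 EC

JDN of 26 Ginbot 2110 EC = 2494798.
2494798 + 688 = 2495486.
JDN 2495486 in the Ethiopian calendar is 13 Miyazya 2112 EC.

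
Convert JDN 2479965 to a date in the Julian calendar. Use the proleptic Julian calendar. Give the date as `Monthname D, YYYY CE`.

The Gregorian equivalent of JDN 2479965 is 23 October 2077.
In the Julian calendar that day is October 10, 2077 CE.

October 10, 2077 CE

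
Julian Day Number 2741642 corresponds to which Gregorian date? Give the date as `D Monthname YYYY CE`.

5 April 2794 CE

Counting from JDN 2299161 = 15 Oct 1582 gives an offset of 442481 days.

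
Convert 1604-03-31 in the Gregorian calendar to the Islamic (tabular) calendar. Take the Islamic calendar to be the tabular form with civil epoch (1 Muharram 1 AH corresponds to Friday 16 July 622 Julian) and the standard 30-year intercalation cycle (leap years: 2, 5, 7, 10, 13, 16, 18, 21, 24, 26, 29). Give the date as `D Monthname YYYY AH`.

29 Shawwal 1012 AH

Both dates share Julian Day Number 2306999; in the tabular Islamic calendar that is 29 Shawwal 1012 AH.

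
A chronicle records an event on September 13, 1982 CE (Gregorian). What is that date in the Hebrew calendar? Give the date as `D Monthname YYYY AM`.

25 Elul 5742 AM

Julian Day Number of the source date = 2445226.
Converting JDN 2445226 to the Hebrew calendar gives 25 Elul 5742 AM.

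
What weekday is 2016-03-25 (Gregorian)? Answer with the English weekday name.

JDN 2457473 mod 7 = 4, and JDN 0 was a Monday, so this is a Friday.

Friday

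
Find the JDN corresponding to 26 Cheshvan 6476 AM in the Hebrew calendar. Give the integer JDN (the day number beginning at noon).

Equivalently 15 November 2715 (Gregorian).
JDN 2400001 is 17 November 1858 CE (Gregorian), MJD 0; the target day is +313010 days from there, so JDN = 2713011.

2713011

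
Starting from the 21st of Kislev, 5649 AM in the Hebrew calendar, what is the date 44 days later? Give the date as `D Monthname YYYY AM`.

The starting date is JDN 2410967; 2410967 + 44 = 2411011.
JDN 2411011 corresponds to 6 Shevat 5649 AM.

6 Shevat 5649 AM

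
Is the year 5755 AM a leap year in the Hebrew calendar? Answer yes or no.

yes

Hebrew year 5755 is year 17 of its 19-year Metonic cycle; leap years are at positions 3, 6, 8, 11, 14, 17, 19, so it is a leap year (13 months).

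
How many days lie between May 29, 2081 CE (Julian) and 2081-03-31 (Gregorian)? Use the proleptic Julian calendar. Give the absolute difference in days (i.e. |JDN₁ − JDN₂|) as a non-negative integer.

72

First date → JDN 2481292; second date → JDN 2481220.
The interval is |2481292 − 2481220| = 72 days.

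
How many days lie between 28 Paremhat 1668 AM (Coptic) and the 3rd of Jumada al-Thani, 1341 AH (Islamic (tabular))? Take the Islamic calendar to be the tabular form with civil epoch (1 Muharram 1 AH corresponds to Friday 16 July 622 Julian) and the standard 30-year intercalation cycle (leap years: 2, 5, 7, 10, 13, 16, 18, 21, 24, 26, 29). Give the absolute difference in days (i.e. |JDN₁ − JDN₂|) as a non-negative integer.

10668

JDN of the first date = 2434109.
JDN of the second date = 2423441.
|2423441 − 2434109| = 10668.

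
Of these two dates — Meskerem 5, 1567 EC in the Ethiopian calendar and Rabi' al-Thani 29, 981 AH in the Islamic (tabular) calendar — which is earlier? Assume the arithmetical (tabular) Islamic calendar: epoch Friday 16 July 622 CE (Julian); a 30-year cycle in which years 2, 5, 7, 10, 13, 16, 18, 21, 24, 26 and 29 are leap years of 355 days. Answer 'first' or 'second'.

second

First date → JDN 2296206; second date → JDN 2295836.
JDN 2295836 < JDN 2296206, so the second date is earlier.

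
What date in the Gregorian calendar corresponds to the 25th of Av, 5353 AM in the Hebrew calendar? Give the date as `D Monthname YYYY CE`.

Julian Day Number of the source date = 2303126.
Converting JDN 2303126 to the Gregorian calendar gives 23 August 1593 CE.

23 August 1593 CE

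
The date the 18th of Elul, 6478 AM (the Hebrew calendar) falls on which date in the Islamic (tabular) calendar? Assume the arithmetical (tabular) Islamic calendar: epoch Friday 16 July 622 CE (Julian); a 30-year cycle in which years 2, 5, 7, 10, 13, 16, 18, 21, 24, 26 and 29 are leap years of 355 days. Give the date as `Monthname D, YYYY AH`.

The source date corresponds to 5 September 2718 in the Gregorian calendar (JDN 2714036).
That day falls on 17 Jumada al-Thani 2161 AH in the tabular Islamic calendar.

Jumada al-Thani 17, 2161 AH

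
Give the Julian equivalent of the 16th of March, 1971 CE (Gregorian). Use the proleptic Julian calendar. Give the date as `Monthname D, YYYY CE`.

March 3, 1971 CE

At this point the Julian calendar is 13 days behind the Gregorian.
16 March 1971 Gregorian − 13 days → 3 March 1971 Julian.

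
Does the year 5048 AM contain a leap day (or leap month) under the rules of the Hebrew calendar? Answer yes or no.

no

Hebrew year 5048 is year 13 of its 19-year Metonic cycle; leap years are at positions 3, 6, 8, 11, 14, 17, 19, so it is a common year (12 months).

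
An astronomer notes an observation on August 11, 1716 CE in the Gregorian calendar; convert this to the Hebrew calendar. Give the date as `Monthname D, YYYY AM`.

Av 23, 5476 AM

Julian Day Number of the source date = 2348039.
Converting JDN 2348039 to the Hebrew calendar gives 23 Av 5476 AM.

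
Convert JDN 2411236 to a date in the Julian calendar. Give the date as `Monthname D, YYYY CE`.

August 9, 1889 CE

JDN 2411236 is 21 August 1889 in the Gregorian calendar.
In the Julian calendar that day is August 9, 1889 CE.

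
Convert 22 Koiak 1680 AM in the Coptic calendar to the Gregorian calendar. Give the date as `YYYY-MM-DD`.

1964-01-01

Both dates share Julian Day Number 2438396; in the Gregorian calendar that is 1 January 1964 CE.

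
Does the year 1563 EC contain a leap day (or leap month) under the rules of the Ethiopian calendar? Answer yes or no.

yes

1563 mod 4 = 3; in the Ethiopian calendar a year is leap when year mod 4 = 3, so it is a leap year.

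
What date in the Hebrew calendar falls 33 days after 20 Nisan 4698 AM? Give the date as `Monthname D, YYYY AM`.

Iyar 23, 4698 AM

JDN of 20 Nisan 4698 AM = 2063746.
2063746 + 33 = 2063779.
JDN 2063779 in the Hebrew calendar is Iyar 23, 4698 AM.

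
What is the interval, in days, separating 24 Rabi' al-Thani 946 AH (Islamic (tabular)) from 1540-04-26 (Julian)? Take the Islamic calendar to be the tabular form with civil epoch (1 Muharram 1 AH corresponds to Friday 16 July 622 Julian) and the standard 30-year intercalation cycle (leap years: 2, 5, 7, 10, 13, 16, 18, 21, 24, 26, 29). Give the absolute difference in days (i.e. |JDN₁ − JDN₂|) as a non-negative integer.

JDN of the first date = 2283428.
JDN of the second date = 2283659.
|2283659 − 2283428| = 231.

231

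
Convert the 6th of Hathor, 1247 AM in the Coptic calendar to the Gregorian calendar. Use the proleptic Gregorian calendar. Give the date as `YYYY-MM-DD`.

1530-11-12

Both dates share Julian Day Number 2280196; in the Gregorian calendar that is 12 November 1530 CE.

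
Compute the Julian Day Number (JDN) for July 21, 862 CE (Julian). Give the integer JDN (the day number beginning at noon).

2036105

Equivalently 25 July 862 (proleptic Gregorian).
JDN 2299161 is 15 October 1582 CE (Gregorian); the target day is −263056 days from there, so JDN = 2036105.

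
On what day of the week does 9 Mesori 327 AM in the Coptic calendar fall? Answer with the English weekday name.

Equivalently 5 August 611 Gregorian, JDN 1944439.
Since JDN mod 7 = 0 (0 = Monday), the day is Monday.

Monday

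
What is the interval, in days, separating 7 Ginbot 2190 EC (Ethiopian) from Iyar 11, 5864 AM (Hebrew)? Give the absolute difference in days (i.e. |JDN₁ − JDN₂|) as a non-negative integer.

JDN of the first date = 2523999.
JDN of the second date = 2489656.
|2489656 − 2523999| = 34343.

34343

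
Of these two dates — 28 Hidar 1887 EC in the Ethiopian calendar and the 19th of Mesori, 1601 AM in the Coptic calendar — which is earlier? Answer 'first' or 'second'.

The two dates have Julian Day Numbers 2413169 and 2409778 respectively.
Since 2409778 < 2413169, the second date comes first.

second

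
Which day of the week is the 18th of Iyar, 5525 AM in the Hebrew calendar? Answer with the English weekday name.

This is JDN 2365842 (9 May 1765 Gregorian).
2365842 ≡ 3 (mod 7); counting from Monday = 0 gives Thursday.

Thursday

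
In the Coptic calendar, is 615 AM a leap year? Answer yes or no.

yes

615 mod 4 = 3; in the Coptic calendar a year is leap when year mod 4 = 3, so it is a leap year.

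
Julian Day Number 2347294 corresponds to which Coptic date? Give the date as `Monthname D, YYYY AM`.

Epip 23, 1430 AM

JDN 2347294 is 28 July 1714 in the Gregorian calendar.
In the Coptic calendar that day is Epip 23, 1430 AM.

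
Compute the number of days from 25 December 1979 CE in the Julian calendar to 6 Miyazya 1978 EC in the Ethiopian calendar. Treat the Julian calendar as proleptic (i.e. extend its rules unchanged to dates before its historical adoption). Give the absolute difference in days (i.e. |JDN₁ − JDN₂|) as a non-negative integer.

JDN of the first date = 2444246.
JDN of the second date = 2446535.
|2446535 − 2444246| = 2289.

2289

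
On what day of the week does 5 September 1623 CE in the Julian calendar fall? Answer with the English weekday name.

Friday

Equivalently 15 September 1623 Gregorian, JDN 2314106.
2314106 ≡ 4 (mod 7); counting from Monday = 0 gives Friday.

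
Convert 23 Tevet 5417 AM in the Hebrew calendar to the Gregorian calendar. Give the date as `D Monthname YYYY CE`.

Both dates share Julian Day Number 2326275; in the Gregorian calendar that is 8 January 1657 CE.

8 January 1657 CE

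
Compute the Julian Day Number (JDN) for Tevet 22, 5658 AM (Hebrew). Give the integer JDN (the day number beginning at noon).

In the Gregorian calendar the same day is 16 January 1898.
JDN 2400001 is 17 November 1858 CE (Gregorian), MJD 0; the target day is +14305 days from there, so JDN = 2414306.

2414306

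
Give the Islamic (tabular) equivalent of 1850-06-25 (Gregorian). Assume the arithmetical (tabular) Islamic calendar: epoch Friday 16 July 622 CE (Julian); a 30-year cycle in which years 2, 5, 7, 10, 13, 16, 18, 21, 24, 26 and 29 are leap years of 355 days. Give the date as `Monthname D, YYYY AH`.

Sha'ban 14, 1266 AH

Both dates share Julian Day Number 2396934; in the tabular Islamic calendar that is 14 Sha'ban 1266 AH.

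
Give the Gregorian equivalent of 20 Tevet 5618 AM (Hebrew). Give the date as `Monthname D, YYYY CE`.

January 6, 1858 CE

Both dates share Julian Day Number 2399686; in the Gregorian calendar that is 6 January 1858 CE.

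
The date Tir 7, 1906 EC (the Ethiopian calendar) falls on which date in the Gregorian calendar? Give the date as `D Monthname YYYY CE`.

Both dates share Julian Day Number 2420148; in the Gregorian calendar that is 15 January 1914 CE.

15 January 1914 CE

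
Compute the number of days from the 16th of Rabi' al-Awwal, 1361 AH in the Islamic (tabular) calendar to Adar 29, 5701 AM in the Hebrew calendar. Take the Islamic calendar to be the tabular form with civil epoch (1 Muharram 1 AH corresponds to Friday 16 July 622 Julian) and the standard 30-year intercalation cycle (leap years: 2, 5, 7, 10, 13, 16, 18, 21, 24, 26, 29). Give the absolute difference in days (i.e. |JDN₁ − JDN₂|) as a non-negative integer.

371

JDN of the first date = 2430453.
JDN of the second date = 2430082.
|2430082 − 2430453| = 371.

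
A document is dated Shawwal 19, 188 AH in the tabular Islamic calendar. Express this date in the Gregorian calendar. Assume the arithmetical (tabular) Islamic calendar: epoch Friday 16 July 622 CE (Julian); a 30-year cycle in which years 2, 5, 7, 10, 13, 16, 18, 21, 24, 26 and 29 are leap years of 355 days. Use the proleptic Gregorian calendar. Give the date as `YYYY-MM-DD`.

Both dates share Julian Day Number 2014991; in the Gregorian calendar that is 3 October 804 CE.

0804-10-03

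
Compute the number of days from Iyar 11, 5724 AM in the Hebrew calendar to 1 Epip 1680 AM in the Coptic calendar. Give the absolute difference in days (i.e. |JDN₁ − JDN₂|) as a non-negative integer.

76

First date → JDN 2438509; second date → JDN 2438585.
The interval is |2438509 − 2438585| = 76 days.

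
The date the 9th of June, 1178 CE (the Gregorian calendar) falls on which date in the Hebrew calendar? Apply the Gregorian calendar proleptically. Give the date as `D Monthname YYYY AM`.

Both dates share Julian Day Number 2151475; in the Hebrew calendar that is 15 Sivan 4938 AM.

15 Sivan 4938 AM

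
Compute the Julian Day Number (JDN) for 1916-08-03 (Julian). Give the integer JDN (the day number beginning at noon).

Equivalently 16 August 1916 (Gregorian).
JDN 2451545 is 1 January 2000 CE (Gregorian); the target day is −30453 days from there, so JDN = 2421092.

2421092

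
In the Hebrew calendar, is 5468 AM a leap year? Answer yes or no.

Hebrew year 5468 is year 15 of its 19-year Metonic cycle; leap years are at positions 3, 6, 8, 11, 14, 17, 19, so it is a common year (12 months).

no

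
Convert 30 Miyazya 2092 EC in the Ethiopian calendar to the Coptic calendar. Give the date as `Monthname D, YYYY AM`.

Julian Day Number of the source date = 2488198.
Converting JDN 2488198 to the Coptic calendar gives 30 Parmouti 1816 AM.

Parmouti 30, 1816 AM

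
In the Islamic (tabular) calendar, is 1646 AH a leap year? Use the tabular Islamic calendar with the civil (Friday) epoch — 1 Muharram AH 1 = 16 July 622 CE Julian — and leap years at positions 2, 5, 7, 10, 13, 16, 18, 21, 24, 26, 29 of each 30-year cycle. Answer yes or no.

yes

Year 1646 AH is year 26 of its 30-year cycle; leap positions are 2, 5, 7, 10, 13, 16, 18, 21, 24, 26, 29, so it is a leap year (355 days).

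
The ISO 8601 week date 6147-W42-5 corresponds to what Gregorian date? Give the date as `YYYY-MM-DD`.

6147-10-20

ISO week 1 of 6147 is the week containing the first Thursday of 6147.
Week 42, day 5 (Friday) lands on 6147-10-20.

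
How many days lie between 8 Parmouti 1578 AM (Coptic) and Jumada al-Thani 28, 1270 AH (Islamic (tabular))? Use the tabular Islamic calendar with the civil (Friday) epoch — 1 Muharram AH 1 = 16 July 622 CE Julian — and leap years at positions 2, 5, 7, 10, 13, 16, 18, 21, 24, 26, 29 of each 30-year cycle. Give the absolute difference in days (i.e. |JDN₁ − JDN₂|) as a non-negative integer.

2940

First date → JDN 2401246; second date → JDN 2398306.
The interval is |2401246 − 2398306| = 2940 days.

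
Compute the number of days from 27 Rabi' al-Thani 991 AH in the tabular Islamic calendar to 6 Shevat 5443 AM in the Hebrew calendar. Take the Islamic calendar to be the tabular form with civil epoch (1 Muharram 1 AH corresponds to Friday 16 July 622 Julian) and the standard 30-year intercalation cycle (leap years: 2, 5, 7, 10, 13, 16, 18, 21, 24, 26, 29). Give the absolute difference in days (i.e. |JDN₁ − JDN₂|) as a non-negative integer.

First date → JDN 2299378; second date → JDN 2335796.
The interval is |2299378 − 2335796| = 36418 days.

36418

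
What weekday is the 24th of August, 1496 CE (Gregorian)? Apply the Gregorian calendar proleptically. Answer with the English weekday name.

Monday

2267699 ≡ 0 (mod 7); counting from Monday = 0 gives Monday.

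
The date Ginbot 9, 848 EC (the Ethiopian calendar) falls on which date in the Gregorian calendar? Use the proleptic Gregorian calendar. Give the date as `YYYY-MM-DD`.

0856-05-08

Julian Day Number of the source date = 2033836.
Converting JDN 2033836 to the Gregorian calendar gives 8 May 856 CE.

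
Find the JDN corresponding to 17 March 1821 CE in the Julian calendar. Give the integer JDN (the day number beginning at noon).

2386254

In the Gregorian calendar the same day is 29 March 1821.
JDN 2451545 is 1 January 2000 CE (Gregorian); the target day is −65291 days from there, so JDN = 2386254.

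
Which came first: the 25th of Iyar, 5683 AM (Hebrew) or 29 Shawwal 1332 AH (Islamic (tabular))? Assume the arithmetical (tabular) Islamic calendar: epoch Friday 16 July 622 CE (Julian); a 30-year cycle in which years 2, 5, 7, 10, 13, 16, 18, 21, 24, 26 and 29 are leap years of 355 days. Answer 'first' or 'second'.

Converting both to JDN: 2423551 vs 2420396; the smaller is the second.

second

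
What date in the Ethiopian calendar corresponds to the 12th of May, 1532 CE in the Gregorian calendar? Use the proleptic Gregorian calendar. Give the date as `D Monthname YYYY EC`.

7 Ginbot 1524 EC

Julian Day Number of the source date = 2280743.
Converting JDN 2280743 to the Ethiopian calendar gives 7 Ginbot 1524 EC.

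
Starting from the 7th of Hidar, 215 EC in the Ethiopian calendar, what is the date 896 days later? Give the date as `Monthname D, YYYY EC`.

Miyazya 22, 217 EC

Counting 896 days forward from JDN 1802450 reaches JDN 1803346, which is Miyazya 22, 217 EC.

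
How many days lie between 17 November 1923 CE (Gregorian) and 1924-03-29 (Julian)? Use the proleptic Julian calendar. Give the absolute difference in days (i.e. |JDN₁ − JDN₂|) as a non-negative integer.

146

JDN of the first date = 2423741.
JDN of the second date = 2423887.
|2423887 − 2423741| = 146.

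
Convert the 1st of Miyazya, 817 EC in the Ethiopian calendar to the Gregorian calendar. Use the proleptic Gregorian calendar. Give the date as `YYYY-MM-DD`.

Both dates share Julian Day Number 2022475; in the Gregorian calendar that is 31 March 825 CE.

0825-03-31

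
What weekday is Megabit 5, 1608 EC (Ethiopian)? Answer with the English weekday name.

This is JDN 2311362 (11 March 1616 Gregorian).
JDN 2311362 mod 7 = 4, and JDN 0 was a Monday, so this is a Friday.

Friday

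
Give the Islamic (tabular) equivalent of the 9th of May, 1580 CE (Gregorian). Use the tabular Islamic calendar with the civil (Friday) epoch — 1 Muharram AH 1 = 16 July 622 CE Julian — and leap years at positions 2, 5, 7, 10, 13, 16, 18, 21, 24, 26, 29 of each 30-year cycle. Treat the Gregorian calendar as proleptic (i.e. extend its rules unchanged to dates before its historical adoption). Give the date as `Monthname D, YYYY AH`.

Rabi' al-Awwal 14, 988 AH

Both dates share Julian Day Number 2298272; in the tabular Islamic calendar that is 14 Rabi' al-Awwal 988 AH.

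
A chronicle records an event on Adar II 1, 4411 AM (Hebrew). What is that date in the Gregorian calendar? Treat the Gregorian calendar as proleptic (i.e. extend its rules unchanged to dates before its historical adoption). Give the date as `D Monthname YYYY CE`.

3 March 651 CE

Both dates share Julian Day Number 1958894; in the Gregorian calendar that is 3 March 651 CE.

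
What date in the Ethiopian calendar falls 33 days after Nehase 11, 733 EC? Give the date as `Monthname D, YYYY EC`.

JDN of Nehase 11, 733 EC = 1991924.
1991924 + 33 = 1991957.
JDN 1991957 in the Ethiopian calendar is Meskerem 9, 734 EC.

Meskerem 9, 734 EC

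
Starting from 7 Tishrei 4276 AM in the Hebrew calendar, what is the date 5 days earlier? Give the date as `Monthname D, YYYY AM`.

JDN of 7 Tishrei 4276 AM = 1909434.
1909434 − 5 = 1909429.
JDN 1909429 in the Hebrew calendar is Tishrei 2, 4276 AM.

Tishrei 2, 4276 AM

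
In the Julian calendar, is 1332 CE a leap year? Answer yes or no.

yes

1332 mod 4 = 0, so it is a leap year in the Julian calendar.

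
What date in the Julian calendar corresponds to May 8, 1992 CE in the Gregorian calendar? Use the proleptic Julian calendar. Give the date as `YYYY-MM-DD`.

1992-04-25

The Julian–Gregorian offset here is 13 days (Julian trailing).
8 May 1992 Gregorian − 13 days → 25 April 1992 Julian.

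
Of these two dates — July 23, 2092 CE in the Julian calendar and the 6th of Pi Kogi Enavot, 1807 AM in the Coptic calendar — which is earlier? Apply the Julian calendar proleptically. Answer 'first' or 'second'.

Converting both to JDN: 2485365 vs 2485036; the smaller is the second.

second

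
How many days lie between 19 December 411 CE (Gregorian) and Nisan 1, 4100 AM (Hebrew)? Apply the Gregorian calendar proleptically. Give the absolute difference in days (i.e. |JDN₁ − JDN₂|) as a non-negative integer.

26210

First date → JDN 1871527; second date → JDN 1845317.
The interval is |1871527 − 1845317| = 26210 days.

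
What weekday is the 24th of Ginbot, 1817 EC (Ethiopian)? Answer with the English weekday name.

Tuesday

This is JDN 2387778 (31 May 1825 Gregorian).
2387778 ≡ 1 (mod 7); counting from Monday = 0 gives Tuesday.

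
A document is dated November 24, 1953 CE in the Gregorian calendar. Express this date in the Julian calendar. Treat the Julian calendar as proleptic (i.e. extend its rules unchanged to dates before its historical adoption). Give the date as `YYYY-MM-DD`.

1953-11-11

For dates in this range the Gregorian date is 13 days ahead of the Julian.
24 November 1953 Gregorian − 13 days → 11 November 1953 Julian.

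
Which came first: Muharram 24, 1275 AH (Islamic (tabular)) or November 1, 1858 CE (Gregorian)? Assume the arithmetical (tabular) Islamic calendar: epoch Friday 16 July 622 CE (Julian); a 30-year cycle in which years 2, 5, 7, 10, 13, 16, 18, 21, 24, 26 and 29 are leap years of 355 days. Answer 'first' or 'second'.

first

Converting both to JDN: 2399926 vs 2399985; the smaller is the first.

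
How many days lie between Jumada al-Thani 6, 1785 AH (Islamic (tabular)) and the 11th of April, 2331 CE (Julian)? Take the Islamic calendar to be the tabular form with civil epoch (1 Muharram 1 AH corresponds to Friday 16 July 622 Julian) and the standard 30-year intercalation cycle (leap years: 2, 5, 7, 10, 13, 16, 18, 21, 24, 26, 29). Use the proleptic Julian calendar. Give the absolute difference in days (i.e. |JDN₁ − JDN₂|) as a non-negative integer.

8227

JDN of the first date = 2580783.
JDN of the second date = 2572556.
|2572556 − 2580783| = 8227.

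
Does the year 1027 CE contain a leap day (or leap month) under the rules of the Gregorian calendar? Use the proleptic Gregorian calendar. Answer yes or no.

no

1027 is not divisible by 4, so it is a common year.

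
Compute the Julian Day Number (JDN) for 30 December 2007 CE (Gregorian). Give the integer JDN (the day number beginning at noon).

2454465

JDN 2400001 is 17 November 1858 CE (Gregorian), MJD 0; the target day is +54464 days from there, so JDN = 2454465.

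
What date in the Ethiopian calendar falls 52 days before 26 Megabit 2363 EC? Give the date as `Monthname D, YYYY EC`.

Yekatit 4, 2363 EC

JDN of 26 Megabit 2363 EC = 2587146.
2587146 − 52 = 2587094.
JDN 2587094 in the Ethiopian calendar is Yekatit 4, 2363 EC.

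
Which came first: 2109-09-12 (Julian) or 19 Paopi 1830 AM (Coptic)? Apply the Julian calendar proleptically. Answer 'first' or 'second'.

First date → JDN 2491625; second date → JDN 2493120.
JDN 2491625 < JDN 2493120, so the first date is earlier.

first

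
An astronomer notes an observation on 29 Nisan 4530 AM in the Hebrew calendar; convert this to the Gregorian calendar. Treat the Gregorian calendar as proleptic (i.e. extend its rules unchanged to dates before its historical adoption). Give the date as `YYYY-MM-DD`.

Julian Day Number of the source date = 2002419.
Converting JDN 2002419 to the Gregorian calendar gives 3 May 770 CE.

0770-05-03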